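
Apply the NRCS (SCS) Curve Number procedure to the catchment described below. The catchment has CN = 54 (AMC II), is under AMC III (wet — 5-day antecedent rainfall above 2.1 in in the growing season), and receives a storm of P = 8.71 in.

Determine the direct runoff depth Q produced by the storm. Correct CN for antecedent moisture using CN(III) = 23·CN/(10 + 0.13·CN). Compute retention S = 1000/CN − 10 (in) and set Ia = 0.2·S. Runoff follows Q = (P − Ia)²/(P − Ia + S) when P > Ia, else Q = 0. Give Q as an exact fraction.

CN(III) from CN(II)=54: (23·54)/(10 + 0.13·54) = 2700/37 ≈ 72.973
Retention S: 1000/CN − 10 with CN=72.973 → S = 100/27 ≈ 3.704 in
Ia = 0.2·(100/27) = 20/27 in ≈ 0.741 in
Excess rainfall: 8.710 − 0.741 = 7.969 in; P > Ia so Q > 0
Q = (21517/2700)²/((21517/2700) + 100/27) = (462981289/7290000)/(31517/2700) = 462981289/85095900 in ≈ 5.441 in

Q = 462981289/85095900 in ≈ 5.441 in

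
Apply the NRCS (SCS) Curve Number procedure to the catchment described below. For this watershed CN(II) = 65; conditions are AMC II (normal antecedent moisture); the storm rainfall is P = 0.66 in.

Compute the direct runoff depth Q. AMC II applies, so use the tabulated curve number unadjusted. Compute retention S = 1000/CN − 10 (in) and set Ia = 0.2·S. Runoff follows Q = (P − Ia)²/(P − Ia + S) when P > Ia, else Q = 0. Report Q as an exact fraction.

Q = 0 in ≈ 0.000 in

AMC II — tabulated CN = 65 applies directly.
Max retention: S = 1000/65 − 10 = 70/13 in (≈ 5.385 in)
Ia = 0.2·(70/13) = 14/13 in ≈ 1.077 in
P = 0.660 ≤ Ia = 1.077 in: entire storm abstracted, Q = 0.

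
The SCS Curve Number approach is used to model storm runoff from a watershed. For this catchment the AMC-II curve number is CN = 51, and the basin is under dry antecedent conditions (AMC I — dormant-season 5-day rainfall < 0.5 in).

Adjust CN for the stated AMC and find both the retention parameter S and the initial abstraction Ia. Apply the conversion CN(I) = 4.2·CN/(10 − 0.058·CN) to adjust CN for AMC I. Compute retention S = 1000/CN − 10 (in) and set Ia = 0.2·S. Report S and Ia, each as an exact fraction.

S = 3500/153 in ≈ 22.876 in; Ia = 700/153 in ≈ 4.575 in

Adjust CN=51 to AMC I: 4.2·51/(10 − 0.058·51) → (1071/5) ÷ (3521/500) = 15300/503 ≈ 30.417
Max retention: S = 1000/(15300/503) − 10 = 3500/153 in (≈ 22.876 in)
Initial abstraction Ia = S/5 = (3500/153)/5 = 700/153 ≈ 4.575 in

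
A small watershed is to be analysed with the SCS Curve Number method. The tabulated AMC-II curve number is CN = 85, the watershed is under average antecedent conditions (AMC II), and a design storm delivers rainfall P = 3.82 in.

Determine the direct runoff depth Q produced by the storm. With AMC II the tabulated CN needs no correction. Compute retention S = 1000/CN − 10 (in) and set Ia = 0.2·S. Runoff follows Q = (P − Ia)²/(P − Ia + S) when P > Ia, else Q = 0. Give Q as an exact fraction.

Q = 8684809/3779950 in ≈ 2.298 in

AMC II — tabulated CN = 85 applies directly.
S = 1000/85 − 10 = 30/17 in ≈ 1.765 in
Initial abstraction Ia = S/5 = (30/17)/5 = 6/17 ≈ 0.353 in
Since P=3.820 > Ia=0.353: effective rainfall P−Ia = 2947/850 in
Runoff Q = (P−Ia)²/(P−Ia+S) = (3.467)²/(3.467+1.765) = 8684809/3779950 ≈ 2.298 in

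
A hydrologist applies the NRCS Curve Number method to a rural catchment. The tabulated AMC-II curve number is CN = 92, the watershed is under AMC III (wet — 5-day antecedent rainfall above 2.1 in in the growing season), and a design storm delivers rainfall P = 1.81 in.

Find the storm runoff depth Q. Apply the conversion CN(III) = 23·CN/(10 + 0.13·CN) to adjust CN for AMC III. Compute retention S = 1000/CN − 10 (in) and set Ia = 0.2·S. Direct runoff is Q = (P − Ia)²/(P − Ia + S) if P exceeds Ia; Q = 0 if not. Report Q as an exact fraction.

CN(III) from CN(II)=92: (23·92)/(10 + 0.13·92) = 52900/549 ≈ 96.357
Max retention: S = 1000/(52900/549) − 10 = 200/529 in (≈ 0.378 in)
Ia = 0.2S: 0.2·0.378 = 0.076 in (exactly 40/529)
P − Ia = 1.810 − 0.076 = 91749/52900 ≈ 1.734 in (> 0, runoff occurs)
Q: (91749/52900)² ÷ (111749/52900) = 8417879001/5911522100 in (≈ 1.424 in)

Q = 8417879001/5911522100 in ≈ 1.424 in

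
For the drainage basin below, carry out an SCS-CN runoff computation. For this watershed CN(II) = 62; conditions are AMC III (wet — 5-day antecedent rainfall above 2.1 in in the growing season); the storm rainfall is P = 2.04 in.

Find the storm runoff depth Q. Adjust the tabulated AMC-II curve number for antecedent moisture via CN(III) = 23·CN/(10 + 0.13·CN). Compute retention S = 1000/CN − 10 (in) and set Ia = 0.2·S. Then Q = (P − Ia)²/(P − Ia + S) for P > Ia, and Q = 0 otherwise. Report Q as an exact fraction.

Q = 721620769/1325520475 in ≈ 0.544 in

Wet (AMC III): CN(III) = 23·62/(10 + 0.13·62) = 1426/(903/50) = 71300/903 ≈ 78.959
S = 1000/(71300/903) − 10 = 1900/713 in ≈ 2.665 in
Initial abstraction Ia = S/5 = (1900/713)/5 = 380/713 ≈ 0.533 in
P − Ia = 2.040 − 0.533 = 26863/17825 ≈ 1.507 in (> 0, runoff occurs)
Runoff Q = (P−Ia)²/(P−Ia+S) = (1.507)²/(1.507+2.665) = 721620769/1325520475 ≈ 0.544 in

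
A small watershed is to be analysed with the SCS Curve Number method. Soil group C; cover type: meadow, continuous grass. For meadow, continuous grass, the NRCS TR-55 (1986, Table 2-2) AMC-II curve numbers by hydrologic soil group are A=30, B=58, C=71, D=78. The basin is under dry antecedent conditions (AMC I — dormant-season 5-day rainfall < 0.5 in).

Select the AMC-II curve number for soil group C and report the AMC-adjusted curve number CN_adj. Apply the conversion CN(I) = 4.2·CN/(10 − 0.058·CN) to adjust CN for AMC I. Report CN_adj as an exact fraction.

CN_adj = 149100/2941 ≈ 50.697

NRCS table: meadow, continuous grass, soil group C → CN(II) = 71
Adjust CN=71 to AMC I: 4.2·71/(10 − 0.058·71) → (1491/5) ÷ (2941/500) = 149100/2941 ≈ 50.697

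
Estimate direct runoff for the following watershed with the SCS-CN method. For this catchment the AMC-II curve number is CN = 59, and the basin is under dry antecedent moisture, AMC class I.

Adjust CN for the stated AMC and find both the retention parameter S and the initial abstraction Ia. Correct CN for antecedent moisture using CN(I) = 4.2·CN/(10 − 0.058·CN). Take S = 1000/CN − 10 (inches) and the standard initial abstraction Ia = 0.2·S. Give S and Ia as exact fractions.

Adjust CN=59 to AMC I: 4.2·59/(10 − 0.058·59) → (1239/5) ÷ (3289/500) = 123900/3289 ≈ 37.671
S = 1000/(123900/3289) − 10 = 20500/1239 in ≈ 16.546 in
Initial abstraction Ia = S/5 = (20500/1239)/5 = 4100/1239 ≈ 3.309 in

S = 20500/1239 in ≈ 16.546 in; Ia = 4100/1239 in ≈ 3.309 in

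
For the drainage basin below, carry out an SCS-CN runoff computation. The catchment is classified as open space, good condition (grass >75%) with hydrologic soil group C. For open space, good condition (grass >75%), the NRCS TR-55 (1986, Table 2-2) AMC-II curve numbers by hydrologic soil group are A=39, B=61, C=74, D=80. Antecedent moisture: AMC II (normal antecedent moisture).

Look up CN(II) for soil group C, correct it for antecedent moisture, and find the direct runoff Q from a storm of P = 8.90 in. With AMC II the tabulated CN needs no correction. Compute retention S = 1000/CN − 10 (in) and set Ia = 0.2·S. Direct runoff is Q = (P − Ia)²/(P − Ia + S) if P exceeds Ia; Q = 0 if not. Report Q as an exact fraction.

Q = 9199089/1603210 in ≈ 5.738 in

NRCS table: open space, good condition (grass >75%), soil group C → CN(II) = 74
AMC II — tabulated CN = 74 applies directly.
Max retention: S = 1000/74 − 10 = 130/37 in (≈ 3.514 in)
Ia = 0.2S: 0.2·3.514 = 0.703 in (exactly 26/37)
P − Ia = 8.900 − 0.703 = 3033/370 ≈ 8.197 in (> 0, runoff occurs)
Q: (3033/370)² ÷ (4333/370) = 9199089/1603210 in (≈ 5.738 in)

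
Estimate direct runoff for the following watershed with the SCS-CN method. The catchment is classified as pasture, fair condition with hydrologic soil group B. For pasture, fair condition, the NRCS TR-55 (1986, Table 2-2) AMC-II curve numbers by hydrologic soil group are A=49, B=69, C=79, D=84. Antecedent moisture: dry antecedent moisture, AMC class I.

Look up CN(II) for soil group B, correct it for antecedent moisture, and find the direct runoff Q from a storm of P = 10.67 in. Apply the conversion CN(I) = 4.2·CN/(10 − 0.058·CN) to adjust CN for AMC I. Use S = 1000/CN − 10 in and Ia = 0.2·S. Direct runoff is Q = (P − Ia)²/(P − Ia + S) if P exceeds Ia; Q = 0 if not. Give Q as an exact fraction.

NRCS table: pasture, fair condition, soil group B → CN(II) = 69
Dry (AMC I): CN(I) = 4.2·69/(10 − 0.058·69) = (1449/5)/(2999/500) = 144900/2999 ≈ 48.316
Max retention: S = 1000/(144900/2999) − 10 = 15500/1449 in (≈ 10.697 in)
Ia = 0.2·(15500/1449) = 3100/1449 in ≈ 2.139 in
Excess rainfall: 10.670 − 2.139 = 8.531 in; P > Ia so Q > 0
Q: (1236083/144900)² ÷ (2786083/144900) = 1527901182889/403703426700 in (≈ 3.785 in)

Q = 1527901182889/403703426700 in ≈ 3.785 in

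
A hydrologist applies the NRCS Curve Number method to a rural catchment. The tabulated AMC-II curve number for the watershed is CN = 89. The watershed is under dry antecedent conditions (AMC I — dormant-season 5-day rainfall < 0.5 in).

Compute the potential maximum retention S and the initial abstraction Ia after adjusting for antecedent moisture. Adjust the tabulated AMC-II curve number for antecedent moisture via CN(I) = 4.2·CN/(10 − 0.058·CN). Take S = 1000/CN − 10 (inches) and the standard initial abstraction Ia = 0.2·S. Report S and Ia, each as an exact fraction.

Dry (AMC I): CN(I) = 4.2·89/(10 − 0.058·89) = (1869/5)/(2419/500) = 186900/2419 ≈ 77.263
Retention S: 1000/CN − 10 with CN=77.263 → S = 5500/1869 ≈ 2.943 in
Ia = 0.2S: 0.2·2.943 = 0.589 in (exactly 1100/1869)

S = 5500/1869 in ≈ 2.943 in; Ia = 1100/1869 in ≈ 0.589 in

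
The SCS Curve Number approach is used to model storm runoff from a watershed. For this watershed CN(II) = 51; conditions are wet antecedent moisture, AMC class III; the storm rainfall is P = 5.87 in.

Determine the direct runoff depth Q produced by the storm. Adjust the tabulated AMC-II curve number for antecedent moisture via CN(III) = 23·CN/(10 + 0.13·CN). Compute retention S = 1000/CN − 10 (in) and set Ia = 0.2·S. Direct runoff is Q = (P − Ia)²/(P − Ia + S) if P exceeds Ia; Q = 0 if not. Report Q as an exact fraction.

CN(III) from CN(II)=51: (23·51)/(10 + 0.13·51) = 117300/1663 ≈ 70.535
Max retention: S = 1000/(117300/1663) − 10 = 4900/1173 in (≈ 4.177 in)
Ia = 0.2·(4900/1173) = 980/1173 in ≈ 0.835 in
Excess rainfall: 5.870 − 0.835 = 5.035 in; P > Ia so Q > 0
Q: (590551/117300)² ÷ (1080551/117300) = 348750483601/126748632300 in (≈ 2.752 in)

Q = 348750483601/126748632300 in ≈ 2.752 in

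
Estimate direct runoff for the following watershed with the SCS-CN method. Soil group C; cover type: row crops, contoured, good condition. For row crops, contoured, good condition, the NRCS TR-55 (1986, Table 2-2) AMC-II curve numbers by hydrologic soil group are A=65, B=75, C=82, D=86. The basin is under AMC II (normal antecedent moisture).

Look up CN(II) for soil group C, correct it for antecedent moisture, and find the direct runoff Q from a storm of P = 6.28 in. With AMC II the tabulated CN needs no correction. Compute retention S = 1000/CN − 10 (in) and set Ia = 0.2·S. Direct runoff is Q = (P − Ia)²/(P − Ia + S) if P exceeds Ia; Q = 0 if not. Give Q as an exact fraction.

Q = 35844169/8442925 in ≈ 4.245 in

NRCS table: row crops, contoured, good condition, soil group C → CN(II) = 82
AMC II — tabulated CN = 82 applies directly.
Retention S: 1000/CN − 10 with CN=82.000 → S = 90/41 ≈ 2.195 in
Ia = 0.2·(90/41) = 18/41 in ≈ 0.439 in
Excess rainfall: 6.280 − 0.439 = 5.841 in; P > Ia so Q > 0
Runoff Q = (P−Ia)²/(P−Ia+S) = (5.841)²/(5.841+2.195) = 35844169/8442925 ≈ 4.245 in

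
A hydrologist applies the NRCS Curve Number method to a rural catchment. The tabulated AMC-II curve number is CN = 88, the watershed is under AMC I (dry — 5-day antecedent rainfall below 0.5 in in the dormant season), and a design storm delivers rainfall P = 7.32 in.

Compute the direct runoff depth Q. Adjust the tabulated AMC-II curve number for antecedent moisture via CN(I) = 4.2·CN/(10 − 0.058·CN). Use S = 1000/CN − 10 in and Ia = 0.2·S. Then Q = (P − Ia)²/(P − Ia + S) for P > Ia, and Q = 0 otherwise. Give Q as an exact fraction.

Q = 164891281/36750175 in ≈ 4.487 in

Dry (AMC I): CN(I) = 4.2·88/(10 − 0.058·88) = (1848/5)/(612/125) = 3850/51 ≈ 75.490
Max retention: S = 1000/(3850/51) − 10 = 250/77 in (≈ 3.247 in)
Initial abstraction Ia = S/5 = (250/77)/5 = 50/77 ≈ 0.649 in
P − Ia = 7.320 − 0.649 = 12841/1925 ≈ 6.671 in (> 0, runoff occurs)
Q: (12841/1925)² ÷ (19091/1925) = 164891281/36750175 in (≈ 4.487 in)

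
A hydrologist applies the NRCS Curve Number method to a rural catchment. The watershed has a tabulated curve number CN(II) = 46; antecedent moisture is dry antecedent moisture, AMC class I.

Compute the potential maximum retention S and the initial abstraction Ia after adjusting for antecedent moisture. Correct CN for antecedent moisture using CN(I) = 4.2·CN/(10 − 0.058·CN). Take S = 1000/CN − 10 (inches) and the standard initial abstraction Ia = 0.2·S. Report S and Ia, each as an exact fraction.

CN(I) from CN(II)=46: (4.2·46)/(10 − 0.058·46) = 16100/611 ≈ 26.350
S = 1000/(16100/611) − 10 = 4500/161 in ≈ 27.950 in
Initial abstraction Ia = S/5 = (4500/161)/5 = 900/161 ≈ 5.590 in

S = 4500/161 in ≈ 27.950 in; Ia = 900/161 in ≈ 5.590 in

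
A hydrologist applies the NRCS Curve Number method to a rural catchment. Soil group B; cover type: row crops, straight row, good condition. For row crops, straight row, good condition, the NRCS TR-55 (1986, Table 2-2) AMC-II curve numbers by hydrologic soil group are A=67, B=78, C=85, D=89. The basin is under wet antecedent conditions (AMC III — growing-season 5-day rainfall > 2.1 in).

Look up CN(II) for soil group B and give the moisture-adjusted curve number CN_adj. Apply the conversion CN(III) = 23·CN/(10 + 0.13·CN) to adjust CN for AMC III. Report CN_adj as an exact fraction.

CN_adj = 89700/1007 ≈ 89.076

NRCS table: row crops, straight row, good condition, soil group B → CN(II) = 78
Adjust CN=78 to AMC III: 23·78/(10 + 0.13·78) → 1794 ÷ (1007/50) = 89700/1007 ≈ 89.076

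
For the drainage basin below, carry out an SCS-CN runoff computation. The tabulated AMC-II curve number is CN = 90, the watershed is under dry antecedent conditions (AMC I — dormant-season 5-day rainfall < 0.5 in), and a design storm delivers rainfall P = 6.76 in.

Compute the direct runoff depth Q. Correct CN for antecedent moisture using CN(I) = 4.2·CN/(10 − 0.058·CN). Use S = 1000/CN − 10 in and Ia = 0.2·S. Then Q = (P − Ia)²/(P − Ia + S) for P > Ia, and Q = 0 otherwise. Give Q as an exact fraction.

Adjust CN=90 to AMC I: 4.2·90/(10 − 0.058·90) → 378 ÷ (239/50) = 18900/239 ≈ 79.079
Retention S: 1000/CN − 10 with CN=79.079 → S = 500/189 ≈ 2.646 in
Ia = 0.2S: 0.2·2.646 = 0.529 in (exactly 100/189)
Since P=6.760 > Ia=0.529: effective rainfall P−Ia = 29441/4725 in
Q = (29441/4725)²/((29441/4725) + 500/189) = (866772481/22325625)/(41941/4725) = 866772481/198171225 in ≈ 4.374 in

Q = 866772481/198171225 in ≈ 4.374 in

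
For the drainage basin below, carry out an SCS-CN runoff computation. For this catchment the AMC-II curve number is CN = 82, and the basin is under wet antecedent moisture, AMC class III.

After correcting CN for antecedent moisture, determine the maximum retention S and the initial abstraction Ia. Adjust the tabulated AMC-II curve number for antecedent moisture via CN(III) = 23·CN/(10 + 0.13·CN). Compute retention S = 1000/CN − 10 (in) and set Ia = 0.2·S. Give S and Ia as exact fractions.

CN(III) from CN(II)=82: (23·82)/(10 + 0.13·82) = 94300/1033 ≈ 91.288
Retention S: 1000/CN − 10 with CN=91.288 → S = 900/943 ≈ 0.954 in
Initial abstraction Ia = S/5 = (900/943)/5 = 180/943 ≈ 0.191 in

S = 900/943 in ≈ 0.954 in; Ia = 180/943 in ≈ 0.191 in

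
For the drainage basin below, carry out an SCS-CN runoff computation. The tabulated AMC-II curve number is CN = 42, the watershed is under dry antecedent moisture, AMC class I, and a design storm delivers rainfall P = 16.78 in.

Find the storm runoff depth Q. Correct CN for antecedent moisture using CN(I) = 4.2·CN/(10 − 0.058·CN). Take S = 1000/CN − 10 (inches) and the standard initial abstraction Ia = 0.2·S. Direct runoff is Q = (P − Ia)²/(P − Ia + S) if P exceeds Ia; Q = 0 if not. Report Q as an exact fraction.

CN(I) from CN(II)=42: (4.2·42)/(10 − 0.058·42) = 44100/1891 ≈ 23.321
S = 1000/(44100/1891) − 10 = 14500/441 in ≈ 32.880 in
Initial abstraction Ia = S/5 = (14500/441)/5 = 2900/441 ≈ 6.576 in
Excess rainfall: 16.780 − 6.576 = 10.204 in; P > Ia so Q > 0
Q: (224999/22050)² ÷ (949999/22050) = 50624550001/20947477950 in (≈ 2.417 in)

Q = 50624550001/20947477950 in ≈ 2.417 in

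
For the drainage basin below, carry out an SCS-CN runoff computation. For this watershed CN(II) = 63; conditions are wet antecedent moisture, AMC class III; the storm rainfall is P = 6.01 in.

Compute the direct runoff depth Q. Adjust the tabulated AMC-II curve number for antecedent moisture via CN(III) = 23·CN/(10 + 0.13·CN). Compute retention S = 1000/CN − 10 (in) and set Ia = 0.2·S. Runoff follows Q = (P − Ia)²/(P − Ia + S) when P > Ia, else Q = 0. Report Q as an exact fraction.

Wet (AMC III): CN(III) = 23·63/(10 + 0.13·63) = 1449/(1819/100) = 144900/1819 ≈ 79.659
S = 1000/(144900/1819) − 10 = 3700/1449 in ≈ 2.553 in
Ia = 0.2S: 0.2·2.553 = 0.511 in (exactly 740/1449)
Since P=6.010 > Ia=0.511: effective rainfall P−Ia = 796849/144900 in
Q = (796849/144900)²/((796849/144900) + 3700/1449) = (634968328801/20996010000)/(1166849/144900) = 634968328801/169076420100 in ≈ 3.756 in

Q = 634968328801/169076420100 in ≈ 3.756 in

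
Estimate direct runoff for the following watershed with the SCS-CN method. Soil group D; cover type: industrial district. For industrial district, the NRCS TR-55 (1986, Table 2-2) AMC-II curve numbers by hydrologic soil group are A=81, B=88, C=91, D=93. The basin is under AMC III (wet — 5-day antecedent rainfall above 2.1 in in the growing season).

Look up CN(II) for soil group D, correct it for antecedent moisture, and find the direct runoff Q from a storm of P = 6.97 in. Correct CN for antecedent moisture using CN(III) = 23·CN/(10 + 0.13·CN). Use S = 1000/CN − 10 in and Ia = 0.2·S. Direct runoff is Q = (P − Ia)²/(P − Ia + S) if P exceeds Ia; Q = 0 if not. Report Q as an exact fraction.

NRCS table: industrial district, soil group D → CN(II) = 93
Adjust CN=93 to AMC III: 23·93/(10 + 0.13·93) → 2139 ÷ (2209/100) = 213900/2209 ≈ 96.831
Retention S: 1000/CN − 10 with CN=96.831 → S = 700/2139 ≈ 0.327 in
Ia = 0.2·(700/2139) = 140/2139 in ≈ 0.065 in
P − Ia = 6.970 − 0.065 = 1476883/213900 ≈ 6.905 in (> 0, runoff occurs)
Q = (1476883/213900)²/((1476883/213900) + 700/2139) = (2181183395689/45753210000)/(1546883/213900) = 2181183395689/330878273700 in ≈ 6.592 in

Q = 2181183395689/330878273700 in ≈ 6.592 in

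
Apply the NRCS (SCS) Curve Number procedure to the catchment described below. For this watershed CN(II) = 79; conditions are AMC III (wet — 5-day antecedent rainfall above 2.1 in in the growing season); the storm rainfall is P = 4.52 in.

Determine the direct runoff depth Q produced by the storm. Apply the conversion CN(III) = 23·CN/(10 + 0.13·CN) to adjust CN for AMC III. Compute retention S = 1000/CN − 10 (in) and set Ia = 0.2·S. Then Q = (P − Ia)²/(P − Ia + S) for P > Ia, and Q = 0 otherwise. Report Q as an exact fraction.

Q = 37955222041/11234556425 in ≈ 3.378 in

CN(III) from CN(II)=79: (23·79)/(10 + 0.13·79) = 181700/2027 ≈ 89.640
Max retention: S = 1000/(181700/2027) − 10 = 2100/1817 in (≈ 1.156 in)
Ia = 0.2·(2100/1817) = 420/1817 in ≈ 0.231 in
Excess rainfall: 4.520 − 0.231 = 4.289 in; P > Ia so Q > 0
Runoff Q = (P−Ia)²/(P−Ia+S) = (4.289)²/(4.289+1.156) = 37955222041/11234556425 ≈ 3.378 in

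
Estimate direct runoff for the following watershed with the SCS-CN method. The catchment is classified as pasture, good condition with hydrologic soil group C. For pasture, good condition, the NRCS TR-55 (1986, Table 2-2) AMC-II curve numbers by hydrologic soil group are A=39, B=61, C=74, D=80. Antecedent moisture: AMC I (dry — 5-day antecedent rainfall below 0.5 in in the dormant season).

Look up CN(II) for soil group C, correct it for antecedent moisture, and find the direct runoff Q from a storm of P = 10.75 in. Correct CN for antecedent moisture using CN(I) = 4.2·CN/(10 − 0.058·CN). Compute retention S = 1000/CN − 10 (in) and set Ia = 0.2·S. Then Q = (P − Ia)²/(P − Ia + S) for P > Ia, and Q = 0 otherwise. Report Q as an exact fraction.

Q = 795860521/168487788 in ≈ 4.724 in

NRCS table: pasture, good condition, soil group C → CN(II) = 74
Adjust CN=74 to AMC I: 4.2·74/(10 − 0.058·74) → (1554/5) ÷ (1427/250) = 77700/1427 ≈ 54.450
S = 1000/(77700/1427) − 10 = 6500/777 in ≈ 8.366 in
Ia = 0.2S: 0.2·8.366 = 1.673 in (exactly 1300/777)
Since P=10.750 > Ia=1.673: effective rainfall P−Ia = 28211/3108 in
Q: (28211/3108)² ÷ (54211/3108) = 795860521/168487788 in (≈ 4.724 in)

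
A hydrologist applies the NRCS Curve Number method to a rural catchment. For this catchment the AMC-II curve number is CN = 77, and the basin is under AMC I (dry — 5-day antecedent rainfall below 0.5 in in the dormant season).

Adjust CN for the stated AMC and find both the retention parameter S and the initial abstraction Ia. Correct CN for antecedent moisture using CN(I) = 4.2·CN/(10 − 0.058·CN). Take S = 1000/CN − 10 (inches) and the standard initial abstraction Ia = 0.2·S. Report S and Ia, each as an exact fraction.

S = 11500/1617 in ≈ 7.112 in; Ia = 2300/1617 in ≈ 1.422 in

Adjust CN=77 to AMC I: 4.2·77/(10 − 0.058·77) → (1617/5) ÷ (2767/500) = 161700/2767 ≈ 58.439
Retention S: 1000/CN − 10 with CN=58.439 → S = 11500/1617 ≈ 7.112 in
Ia = 0.2S: 0.2·7.112 = 1.422 in (exactly 2300/1617)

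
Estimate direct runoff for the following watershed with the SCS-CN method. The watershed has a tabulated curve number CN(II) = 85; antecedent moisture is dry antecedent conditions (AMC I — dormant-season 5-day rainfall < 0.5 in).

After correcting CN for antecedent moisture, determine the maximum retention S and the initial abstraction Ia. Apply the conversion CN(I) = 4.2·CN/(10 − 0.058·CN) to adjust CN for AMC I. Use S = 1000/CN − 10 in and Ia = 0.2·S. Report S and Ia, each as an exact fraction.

S = 500/119 in ≈ 4.202 in; Ia = 100/119 in ≈ 0.840 in

Adjust CN=85 to AMC I: 4.2·85/(10 − 0.058·85) → 357 ÷ (507/100) = 11900/169 ≈ 70.414
Max retention: S = 1000/(11900/169) − 10 = 500/119 in (≈ 4.202 in)
Initial abstraction Ia = S/5 = (500/119)/5 = 100/119 ≈ 0.840 in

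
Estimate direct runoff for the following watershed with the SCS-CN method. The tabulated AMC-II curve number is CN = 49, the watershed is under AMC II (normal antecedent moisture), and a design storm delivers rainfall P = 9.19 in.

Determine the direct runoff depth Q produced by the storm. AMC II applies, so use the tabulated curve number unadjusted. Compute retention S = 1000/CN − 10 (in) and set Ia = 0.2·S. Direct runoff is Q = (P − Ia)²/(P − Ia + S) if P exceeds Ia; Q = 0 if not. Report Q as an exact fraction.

Q = 1213198561/420571900 in ≈ 2.885 in

AMC II — tabulated CN = 49 applies directly.
Max retention: S = 1000/49 − 10 = 510/49 in (≈ 10.408 in)
Ia = 0.2·(510/49) = 102/49 in ≈ 2.082 in
P − Ia = 9.190 − 2.082 = 34831/4900 ≈ 7.108 in (> 0, runoff occurs)
Q: (34831/4900)² ÷ (85831/4900) = 1213198561/420571900 in (≈ 2.885 in)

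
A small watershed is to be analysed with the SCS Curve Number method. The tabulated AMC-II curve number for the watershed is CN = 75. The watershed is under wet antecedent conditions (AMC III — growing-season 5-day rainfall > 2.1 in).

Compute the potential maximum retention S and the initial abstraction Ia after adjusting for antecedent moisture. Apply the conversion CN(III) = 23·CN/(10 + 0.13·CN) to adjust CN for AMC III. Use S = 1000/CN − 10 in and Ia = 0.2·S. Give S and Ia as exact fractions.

CN(III) from CN(II)=75: (23·75)/(10 + 0.13·75) = 6900/79 ≈ 87.342
Max retention: S = 1000/(6900/79) − 10 = 100/69 in (≈ 1.449 in)
Ia = 0.2·(100/69) = 20/69 in ≈ 0.290 in

S = 100/69 in ≈ 1.449 in; Ia = 20/69 in ≈ 0.290 in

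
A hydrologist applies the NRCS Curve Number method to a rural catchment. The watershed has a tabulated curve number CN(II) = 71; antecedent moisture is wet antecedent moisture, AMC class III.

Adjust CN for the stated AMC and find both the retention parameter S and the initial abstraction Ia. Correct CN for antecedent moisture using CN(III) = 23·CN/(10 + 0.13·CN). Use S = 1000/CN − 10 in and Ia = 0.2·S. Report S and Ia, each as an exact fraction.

Adjust CN=71 to AMC III: 23·71/(10 + 0.13·71) → 1633 ÷ (1923/100) = 163300/1923 ≈ 84.919
Max retention: S = 1000/(163300/1923) − 10 = 2900/1633 in (≈ 1.776 in)
Ia = 0.2·(2900/1633) = 580/1633 in ≈ 0.355 in

S = 2900/1633 in ≈ 1.776 in; Ia = 580/1633 in ≈ 0.355 in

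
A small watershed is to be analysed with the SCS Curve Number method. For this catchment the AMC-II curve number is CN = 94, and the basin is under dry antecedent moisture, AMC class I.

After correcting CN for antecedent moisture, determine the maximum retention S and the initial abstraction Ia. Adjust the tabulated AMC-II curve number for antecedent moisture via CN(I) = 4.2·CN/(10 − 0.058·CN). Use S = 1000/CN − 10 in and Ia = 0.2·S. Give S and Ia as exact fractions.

S = 500/329 in ≈ 1.520 in; Ia = 100/329 in ≈ 0.304 in

CN(I) from CN(II)=94: (4.2·94)/(10 − 0.058·94) = 32900/379 ≈ 86.807
Retention S: 1000/CN − 10 with CN=86.807 → S = 500/329 ≈ 1.520 in
Ia = 0.2·(500/329) = 100/329 in ≈ 0.304 in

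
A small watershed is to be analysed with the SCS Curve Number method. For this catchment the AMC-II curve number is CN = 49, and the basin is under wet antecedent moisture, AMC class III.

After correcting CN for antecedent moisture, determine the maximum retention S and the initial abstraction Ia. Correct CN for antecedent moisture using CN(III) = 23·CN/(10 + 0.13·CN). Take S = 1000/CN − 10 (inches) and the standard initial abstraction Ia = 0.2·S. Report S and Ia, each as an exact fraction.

CN(III) from CN(II)=49: (23·49)/(10 + 0.13·49) = 112700/1637 ≈ 68.845
Max retention: S = 1000/(112700/1637) − 10 = 5100/1127 in (≈ 4.525 in)
Initial abstraction Ia = S/5 = (5100/1127)/5 = 1020/1127 ≈ 0.905 in

S = 5100/1127 in ≈ 4.525 in; Ia = 1020/1127 in ≈ 0.905 in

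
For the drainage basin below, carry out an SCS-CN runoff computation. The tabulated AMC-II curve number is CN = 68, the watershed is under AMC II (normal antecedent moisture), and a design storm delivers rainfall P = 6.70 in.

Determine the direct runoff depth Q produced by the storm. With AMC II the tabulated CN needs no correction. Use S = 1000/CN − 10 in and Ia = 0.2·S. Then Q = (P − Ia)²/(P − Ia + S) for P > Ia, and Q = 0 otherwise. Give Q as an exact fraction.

Q = 958441/302430 in ≈ 3.169 in

CN(II) = 68; AMC II needs no correction.
Max retention: S = 1000/68 − 10 = 80/17 in (≈ 4.706 in)
Ia = 0.2·(80/17) = 16/17 in ≈ 0.941 in
Excess rainfall: 6.700 − 0.941 = 5.759 in; P > Ia so Q > 0
Q = (979/170)²/((979/170) + 80/17) = (958441/28900)/(1779/170) = 958441/302430 in ≈ 3.169 in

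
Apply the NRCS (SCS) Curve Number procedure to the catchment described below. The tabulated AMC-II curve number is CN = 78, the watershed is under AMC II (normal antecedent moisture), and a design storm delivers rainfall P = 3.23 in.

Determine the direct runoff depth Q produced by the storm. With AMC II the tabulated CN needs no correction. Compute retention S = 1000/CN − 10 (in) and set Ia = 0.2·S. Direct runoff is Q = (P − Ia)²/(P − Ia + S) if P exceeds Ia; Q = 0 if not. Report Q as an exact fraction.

AMC II — tabulated CN = 78 applies directly.
Retention S: 1000/CN − 10 with CN=78.000 → S = 110/39 ≈ 2.821 in
Ia = 0.2·(110/39) = 22/39 in ≈ 0.564 in
Since P=3.230 > Ia=0.564: effective rainfall P−Ia = 10397/3900 in
Q: (10397/3900)² ÷ (21397/3900) = 108097609/83448300 in (≈ 1.295 in)

Q = 108097609/83448300 in ≈ 1.295 in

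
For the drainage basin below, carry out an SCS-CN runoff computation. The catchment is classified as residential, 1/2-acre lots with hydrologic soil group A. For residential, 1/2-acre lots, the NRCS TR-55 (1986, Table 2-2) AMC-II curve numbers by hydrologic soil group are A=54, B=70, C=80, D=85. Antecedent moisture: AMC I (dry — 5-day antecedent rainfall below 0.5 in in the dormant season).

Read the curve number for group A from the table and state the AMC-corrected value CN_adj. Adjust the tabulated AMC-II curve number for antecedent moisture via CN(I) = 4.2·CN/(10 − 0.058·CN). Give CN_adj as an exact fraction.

NRCS table: residential, 1/2-acre lots, soil group A → CN(II) = 54
Dry (AMC I): CN(I) = 4.2·54/(10 − 0.058·54) = (1134/5)/(1717/250) = 56700/1717 ≈ 33.023

CN_adj = 56700/1717 ≈ 33.023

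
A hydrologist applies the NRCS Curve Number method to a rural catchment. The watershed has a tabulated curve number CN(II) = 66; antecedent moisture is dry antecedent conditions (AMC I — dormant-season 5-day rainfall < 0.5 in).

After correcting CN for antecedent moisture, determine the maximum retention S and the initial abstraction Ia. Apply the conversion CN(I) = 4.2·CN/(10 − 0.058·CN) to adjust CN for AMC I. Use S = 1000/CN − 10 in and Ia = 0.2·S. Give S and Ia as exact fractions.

S = 8500/693 in ≈ 12.266 in; Ia = 1700/693 in ≈ 2.453 in

Adjust CN=66 to AMC I: 4.2·66/(10 − 0.058·66) → (1386/5) ÷ (1543/250) = 69300/1543 ≈ 44.913
S = 1000/(69300/1543) − 10 = 8500/693 in ≈ 12.266 in
Ia = 0.2·(8500/693) = 1700/693 in ≈ 2.453 in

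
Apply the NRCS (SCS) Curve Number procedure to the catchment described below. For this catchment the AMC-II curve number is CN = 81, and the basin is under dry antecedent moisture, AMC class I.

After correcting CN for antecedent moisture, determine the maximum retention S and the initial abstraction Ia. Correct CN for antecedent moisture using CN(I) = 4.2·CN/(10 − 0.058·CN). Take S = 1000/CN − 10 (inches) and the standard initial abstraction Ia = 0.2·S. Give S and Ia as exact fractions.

S = 9500/1701 in ≈ 5.585 in; Ia = 1900/1701 in ≈ 1.117 in

Adjust CN=81 to AMC I: 4.2·81/(10 − 0.058·81) → (1701/5) ÷ (2651/500) = 170100/2651 ≈ 64.164
S = 1000/(170100/2651) − 10 = 9500/1701 in ≈ 5.585 in
Initial abstraction Ia = S/5 = (9500/1701)/5 = 1900/1701 ≈ 1.117 in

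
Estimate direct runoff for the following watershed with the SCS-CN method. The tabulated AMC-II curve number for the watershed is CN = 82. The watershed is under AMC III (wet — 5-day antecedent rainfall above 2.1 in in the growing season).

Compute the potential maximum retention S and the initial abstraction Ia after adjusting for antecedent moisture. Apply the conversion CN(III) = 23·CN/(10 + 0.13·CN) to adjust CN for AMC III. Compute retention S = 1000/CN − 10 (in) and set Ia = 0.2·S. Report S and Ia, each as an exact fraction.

S = 900/943 in ≈ 0.954 in; Ia = 180/943 in ≈ 0.191 in

Wet (AMC III): CN(III) = 23·82/(10 + 0.13·82) = 1886/(1033/50) = 94300/1033 ≈ 91.288
Max retention: S = 1000/(94300/1033) − 10 = 900/943 in (≈ 0.954 in)
Ia = 0.2S: 0.2·0.954 = 0.191 in (exactly 180/943)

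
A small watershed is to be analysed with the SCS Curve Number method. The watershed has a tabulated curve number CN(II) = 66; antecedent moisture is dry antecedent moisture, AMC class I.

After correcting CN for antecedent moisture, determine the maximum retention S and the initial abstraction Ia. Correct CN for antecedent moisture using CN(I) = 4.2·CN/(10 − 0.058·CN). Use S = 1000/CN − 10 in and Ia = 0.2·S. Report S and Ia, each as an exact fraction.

Adjust CN=66 to AMC I: 4.2·66/(10 − 0.058·66) → (1386/5) ÷ (1543/250) = 69300/1543 ≈ 44.913
S = 1000/(69300/1543) − 10 = 8500/693 in ≈ 12.266 in
Ia = 0.2S: 0.2·12.266 = 2.453 in (exactly 1700/693)

S = 8500/693 in ≈ 12.266 in; Ia = 1700/693 in ≈ 2.453 in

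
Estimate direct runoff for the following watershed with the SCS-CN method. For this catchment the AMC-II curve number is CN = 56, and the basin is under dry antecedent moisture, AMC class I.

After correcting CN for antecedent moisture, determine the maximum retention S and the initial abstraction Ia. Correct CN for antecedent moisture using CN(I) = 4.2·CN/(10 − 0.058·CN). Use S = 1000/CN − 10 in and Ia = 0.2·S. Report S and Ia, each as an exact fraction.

S = 2750/147 in ≈ 18.707 in; Ia = 550/147 in ≈ 3.741 in

Dry (AMC I): CN(I) = 4.2·56/(10 − 0.058·56) = (1176/5)/(844/125) = 7350/211 ≈ 34.834
Max retention: S = 1000/(7350/211) − 10 = 2750/147 in (≈ 18.707 in)
Initial abstraction Ia = S/5 = (2750/147)/5 = 550/147 ≈ 3.741 in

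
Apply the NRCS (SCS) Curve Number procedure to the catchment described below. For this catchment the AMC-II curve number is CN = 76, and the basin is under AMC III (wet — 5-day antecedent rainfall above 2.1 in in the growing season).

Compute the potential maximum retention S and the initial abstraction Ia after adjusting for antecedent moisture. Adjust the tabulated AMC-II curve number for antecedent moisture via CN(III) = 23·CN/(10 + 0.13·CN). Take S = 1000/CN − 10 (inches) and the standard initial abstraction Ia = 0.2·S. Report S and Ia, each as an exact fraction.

S = 600/437 in ≈ 1.373 in; Ia = 120/437 in ≈ 0.275 in

Wet (AMC III): CN(III) = 23·76/(10 + 0.13·76) = 1748/(497/25) = 43700/497 ≈ 87.928
Retention S: 1000/CN − 10 with CN=87.928 → S = 600/437 ≈ 1.373 in
Ia = 0.2S: 0.2·1.373 = 0.275 in (exactly 120/437)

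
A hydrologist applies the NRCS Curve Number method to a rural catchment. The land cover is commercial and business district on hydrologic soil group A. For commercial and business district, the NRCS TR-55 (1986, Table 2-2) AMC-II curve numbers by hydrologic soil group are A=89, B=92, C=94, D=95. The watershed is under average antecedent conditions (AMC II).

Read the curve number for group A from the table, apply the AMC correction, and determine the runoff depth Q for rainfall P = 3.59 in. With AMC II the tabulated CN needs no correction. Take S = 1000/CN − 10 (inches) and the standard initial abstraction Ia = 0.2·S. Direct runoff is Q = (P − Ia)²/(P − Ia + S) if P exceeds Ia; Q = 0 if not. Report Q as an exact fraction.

NRCS table: commercial and business district, soil group A → CN(II) = 89
AMC II — tabulated CN = 89 applies directly.
Retention S: 1000/CN − 10 with CN=89.000 → S = 110/89 ≈ 1.236 in
Initial abstraction Ia = S/5 = (110/89)/5 = 22/89 ≈ 0.247 in
Excess rainfall: 3.590 − 0.247 = 3.343 in; P > Ia so Q > 0
Q = (29751/8900)²/((29751/8900) + 110/89) = (885122001/79210000)/(40751/8900) = 885122001/362683900 in ≈ 2.440 in

Q = 885122001/362683900 in ≈ 2.440 in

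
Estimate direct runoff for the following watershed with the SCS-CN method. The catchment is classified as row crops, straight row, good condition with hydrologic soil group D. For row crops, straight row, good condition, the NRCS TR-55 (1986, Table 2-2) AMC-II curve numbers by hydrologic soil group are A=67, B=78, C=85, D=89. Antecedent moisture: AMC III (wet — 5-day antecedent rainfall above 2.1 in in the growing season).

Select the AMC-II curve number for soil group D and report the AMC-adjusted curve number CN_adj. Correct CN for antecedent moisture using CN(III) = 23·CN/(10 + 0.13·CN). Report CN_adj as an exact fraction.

NRCS table: row crops, straight row, good condition, soil group D → CN(II) = 89
Adjust CN=89 to AMC III: 23·89/(10 + 0.13·89) → 2047 ÷ (2157/100) = 204700/2157 ≈ 94.900

CN_adj = 204700/2157 ≈ 94.900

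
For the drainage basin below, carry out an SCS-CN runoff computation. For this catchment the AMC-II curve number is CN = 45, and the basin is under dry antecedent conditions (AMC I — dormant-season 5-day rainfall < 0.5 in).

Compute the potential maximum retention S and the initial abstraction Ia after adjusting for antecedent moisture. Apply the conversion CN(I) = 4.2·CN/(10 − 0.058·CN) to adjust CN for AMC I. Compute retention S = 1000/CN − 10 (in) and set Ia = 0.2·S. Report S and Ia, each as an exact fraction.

CN(I) from CN(II)=45: (4.2·45)/(10 − 0.058·45) = 18900/739 ≈ 25.575
Max retention: S = 1000/(18900/739) − 10 = 5500/189 in (≈ 29.101 in)
Ia = 0.2·(5500/189) = 1100/189 in ≈ 5.820 in

S = 5500/189 in ≈ 29.101 in; Ia = 1100/189 in ≈ 5.820 in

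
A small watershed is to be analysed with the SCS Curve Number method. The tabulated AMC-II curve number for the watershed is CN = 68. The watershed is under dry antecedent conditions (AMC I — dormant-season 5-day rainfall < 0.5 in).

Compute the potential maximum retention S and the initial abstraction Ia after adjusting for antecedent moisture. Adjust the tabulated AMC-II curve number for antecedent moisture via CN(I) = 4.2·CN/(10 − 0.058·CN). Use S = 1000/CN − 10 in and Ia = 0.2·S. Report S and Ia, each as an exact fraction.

S = 4000/357 in ≈ 11.204 in; Ia = 800/357 in ≈ 2.241 in

Dry (AMC I): CN(I) = 4.2·68/(10 − 0.058·68) = (1428/5)/(757/125) = 35700/757 ≈ 47.160
S = 1000/(35700/757) − 10 = 4000/357 in ≈ 11.204 in
Ia = 0.2·(4000/357) = 800/357 in ≈ 2.241 in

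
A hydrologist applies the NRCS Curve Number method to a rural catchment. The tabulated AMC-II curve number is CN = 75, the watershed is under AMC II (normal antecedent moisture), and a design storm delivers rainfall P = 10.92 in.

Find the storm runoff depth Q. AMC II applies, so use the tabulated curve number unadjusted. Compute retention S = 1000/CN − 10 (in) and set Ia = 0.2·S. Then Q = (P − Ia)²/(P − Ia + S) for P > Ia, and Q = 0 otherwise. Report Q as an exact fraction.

Average conditions: CN = 75 (no AMC adjustment).
Max retention: S = 1000/75 − 10 = 10/3 in (≈ 3.333 in)
Initial abstraction Ia = S/5 = (10/3)/5 = 2/3 ≈ 0.667 in
P − Ia = 10.920 − 0.667 = 769/75 ≈ 10.253 in (> 0, runoff occurs)
Q: (769/75)² ÷ (1019/75) = 591361/76425 in (≈ 7.738 in)

Q = 591361/76425 in ≈ 7.738 in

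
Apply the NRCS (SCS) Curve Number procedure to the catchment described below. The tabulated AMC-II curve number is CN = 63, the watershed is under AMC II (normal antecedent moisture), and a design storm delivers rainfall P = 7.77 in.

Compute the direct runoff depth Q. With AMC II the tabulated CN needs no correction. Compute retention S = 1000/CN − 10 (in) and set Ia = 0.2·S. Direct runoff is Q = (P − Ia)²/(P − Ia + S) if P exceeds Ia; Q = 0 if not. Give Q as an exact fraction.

Q = 46661773/13374900 in ≈ 3.489 in

CN(II) = 63; AMC II needs no correction.
Retention S: 1000/CN − 10 with CN=63.000 → S = 370/63 ≈ 5.873 in
Ia = 0.2·(370/63) = 74/63 in ≈ 1.175 in
Excess rainfall: 7.770 − 1.175 = 6.595 in; P > Ia so Q > 0
Q = (41551/6300)²/((41551/6300) + 370/63) = (1726485601/39690000)/(78551/6300) = 46661773/13374900 in ≈ 3.489 in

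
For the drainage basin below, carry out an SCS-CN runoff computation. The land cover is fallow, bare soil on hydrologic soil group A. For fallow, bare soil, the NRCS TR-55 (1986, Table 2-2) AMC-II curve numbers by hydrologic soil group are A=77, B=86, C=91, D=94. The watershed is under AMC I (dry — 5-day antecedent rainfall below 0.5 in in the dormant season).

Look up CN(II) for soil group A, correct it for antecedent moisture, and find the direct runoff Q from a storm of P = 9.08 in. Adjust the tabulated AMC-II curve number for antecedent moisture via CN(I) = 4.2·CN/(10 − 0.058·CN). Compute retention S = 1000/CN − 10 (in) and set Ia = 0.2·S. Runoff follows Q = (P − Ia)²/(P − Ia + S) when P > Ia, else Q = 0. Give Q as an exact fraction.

NRCS table: fallow, bare soil, soil group A → CN(II) = 77
CN(I) from CN(II)=77: (4.2·77)/(10 − 0.058·77) = 161700/2767 ≈ 58.439
Max retention: S = 1000/(161700/2767) − 10 = 11500/1617 in (≈ 7.112 in)
Ia = 0.2·(11500/1617) = 2300/1617 in ≈ 1.422 in
Excess rainfall: 9.080 − 1.422 = 7.658 in; P > Ia so Q > 0
Runoff Q = (P−Ia)²/(P−Ia+S) = (7.658)²/(7.658+7.112) = 95826774481/24136110075 ≈ 3.970 in

Q = 95826774481/24136110075 in ≈ 3.970 in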